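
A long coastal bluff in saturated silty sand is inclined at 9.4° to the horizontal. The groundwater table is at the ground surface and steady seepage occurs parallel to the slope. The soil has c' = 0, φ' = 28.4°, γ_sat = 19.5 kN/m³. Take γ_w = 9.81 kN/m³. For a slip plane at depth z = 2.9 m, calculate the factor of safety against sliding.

With seepage parallel to the slope and the water table at the surface, the effective normal stress on the slip plane uses the buoyant unit weight γ' = γ_sat − γ_w while the driving shear stress uses γ_sat:
FS = [c' + γ' z cos²β tanφ'] / [γ_sat z sinβ cosβ]
(For c' = 0 this reduces to FS = (γ'/γ_sat)·tanφ'/tanβ.)
γ' = 19.5 − 9.81 = 9.69 kN/m³
Numerator = 0.0 + 9.69·2.9·cos²9.4°·tan28.4° = 0.0 + 9.69·2.9·0.9733·0.5407 = 14.789 kPa
Denominator = 19.5·2.9·sin9.4°·cos9.4° = 19.5·2.9·0.1633·0.9866 = 9.112 kPa
FS = 14.789 / 9.112 = 1.623

FS = 1.62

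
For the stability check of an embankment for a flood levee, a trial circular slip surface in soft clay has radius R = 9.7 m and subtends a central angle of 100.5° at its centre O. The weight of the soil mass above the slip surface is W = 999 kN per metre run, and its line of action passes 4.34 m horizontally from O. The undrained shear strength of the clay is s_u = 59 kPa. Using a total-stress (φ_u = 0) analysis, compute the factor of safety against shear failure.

FS = 2.25

Taking moments about the centre O, the resisting moment is provided by the undrained shear strength acting along the arc:
Arc length L_a = R·θ = 9.7·(100.5°·π/180) = 9.7·1.7541 = 17.01 m
M_R = s_u·L_a·R = 59·17.01·9.7 = 9737.3 kN·m/m
M_D = W·d = 999·4.34 = 4335.7 kN·m/m
FS = M_R / M_D = 9737.3 / 4335.7 = 2.246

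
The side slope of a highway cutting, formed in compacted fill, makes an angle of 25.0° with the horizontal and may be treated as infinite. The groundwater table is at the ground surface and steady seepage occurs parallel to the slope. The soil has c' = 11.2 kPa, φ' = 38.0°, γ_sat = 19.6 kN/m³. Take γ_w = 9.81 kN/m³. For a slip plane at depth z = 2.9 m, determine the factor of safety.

FS = 1.35

With seepage parallel to the slope and the water table at the surface, the effective normal stress on the slip plane uses the buoyant unit weight γ' = γ_sat − γ_w while the driving shear stress uses γ_sat:
FS = [c' + γ' z cos²β tanφ'] / [γ_sat z sinβ cosβ]
γ' = 19.6 − 9.81 = 9.79 kN/m³
Numerator = 11.2 + 9.79·2.9·cos²25.0°·tan38.0° = 11.2 + 9.79·2.9·0.8214·0.7813 = 29.420 kPa
Denominator = 19.6·2.9·sin25.0°·cos25.0° = 19.6·2.9·0.4226·0.9063 = 21.771 kPa
FS = 29.420 / 21.771 = 1.351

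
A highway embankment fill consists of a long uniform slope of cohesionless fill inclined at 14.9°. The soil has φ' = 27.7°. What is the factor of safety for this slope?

For a dry cohesionless infinite slope the factor of safety is FS = tanφ' / tanβ.
FS = tan27.7° / tan14.9° = 0.5250 / 0.2661 = 1.973

FS = 1.97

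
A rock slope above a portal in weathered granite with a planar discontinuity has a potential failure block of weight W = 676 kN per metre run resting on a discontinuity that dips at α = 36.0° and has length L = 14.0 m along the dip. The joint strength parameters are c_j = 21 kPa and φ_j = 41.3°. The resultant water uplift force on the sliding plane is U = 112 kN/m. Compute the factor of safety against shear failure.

Resolving the block weight along and normal to the plane and applying the Mohr–Coulomb strength on the joint:
N' = W cosα − U = 676·cos36.0° − 112 = 434.9 kN/m
Driving force T = W sinα = 676·sin36.0° = 397.3 kN/m
Resisting force R = c_j·L + N'·tanφ_j = 21·14.0 + 434.9·tan41.3° = 294.0 + 382.1 = 676.1 kN/m
FS = R / T = 676.1 / 397.3 = 1.701

FS = 1.70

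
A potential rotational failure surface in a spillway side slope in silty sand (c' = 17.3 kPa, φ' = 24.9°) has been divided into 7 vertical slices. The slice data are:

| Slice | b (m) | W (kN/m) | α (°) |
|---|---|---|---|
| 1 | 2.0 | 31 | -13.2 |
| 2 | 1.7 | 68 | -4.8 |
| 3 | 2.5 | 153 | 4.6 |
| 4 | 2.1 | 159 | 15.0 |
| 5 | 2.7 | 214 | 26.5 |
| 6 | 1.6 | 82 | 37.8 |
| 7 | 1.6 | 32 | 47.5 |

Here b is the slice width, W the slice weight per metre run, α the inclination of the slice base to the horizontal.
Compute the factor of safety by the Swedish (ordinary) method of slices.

Ordinary method of slices: FS = Σ[c'·Δl_i + (W_i cosα_i)·tanφ'] / Σ W_i sinα_i, with Δl_i = b_i / cosα_i.
Slice 1: Δl = 2.0/cos(-13.2°) = 2.054 m; N'_1 = 31·cos(-13.2°) = 30.2; c'Δl = 35.54; W sinα = -7.1
Slice 2: Δl = 1.7/cos(-4.8°) = 1.706 m; N'_2 = 68·cos(-4.8°) = 67.8; c'Δl = 29.51; W sinα = -5.7
Slice 3: Δl = 2.5/cos4.6° = 2.508 m; N'_3 = 153·cos4.6° = 152.5; c'Δl = 43.39; W sinα = 12.3
Slice 4: Δl = 2.1/cos15.0° = 2.174 m; N'_4 = 159·cos15.0° = 153.6; c'Δl = 37.61; W sinα = 41.2
Slice 5: Δl = 2.7/cos26.5° = 3.017 m; N'_5 = 214·cos26.5° = 191.5; c'Δl = 52.19; W sinα = 95.5
Slice 6: Δl = 1.6/cos37.8° = 2.025 m; N'_6 = 82·cos37.8° = 64.8; c'Δl = 35.03; W sinα = 50.3
Slice 7: Δl = 1.6/cos47.5° = 2.368 m; N'_7 = 32·cos47.5° = 21.6; c'Δl = 40.97; W sinα = 23.6
Σc'Δl = 274.3 kN/m; ΣN' = 682.0 kN/m; ΣW sinα = 210.0 kN/m
Resisting = 274.3 + 682.0·tan24.9° = 274.3 + 316.6 = 590.8 kN/m
FS = 590.8 / 210.0 = 2.813

FS = 2.81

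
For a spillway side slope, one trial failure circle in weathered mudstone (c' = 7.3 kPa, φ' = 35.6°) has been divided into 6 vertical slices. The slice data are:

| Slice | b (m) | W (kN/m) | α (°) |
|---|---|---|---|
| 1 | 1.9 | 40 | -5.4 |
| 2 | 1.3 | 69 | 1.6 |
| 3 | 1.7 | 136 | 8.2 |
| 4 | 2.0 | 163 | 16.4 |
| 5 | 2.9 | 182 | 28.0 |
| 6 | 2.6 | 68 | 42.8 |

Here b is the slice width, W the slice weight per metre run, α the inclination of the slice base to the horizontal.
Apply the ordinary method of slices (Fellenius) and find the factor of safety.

Ordinary method of slices: FS = Σ[c'·Δl_i + (W_i cosα_i)·tanφ'] / Σ W_i sinα_i, with Δl_i = b_i / cosα_i.
Slice 1: Δl = 1.9/cos(-5.4°) = 1.908 m; N'_1 = 40·cos(-5.4°) = 39.8; c'Δl = 13.93; W sinα = -3.8
Slice 2: Δl = 1.3/cos1.6° = 1.301 m; N'_2 = 69·cos1.6° = 69.0; c'Δl = 9.49; W sinα = 1.9
Slice 3: Δl = 1.7/cos8.2° = 1.718 m; N'_3 = 136·cos8.2° = 134.6; c'Δl = 12.54; W sinα = 19.4
Slice 4: Δl = 2.0/cos16.4° = 2.085 m; N'_4 = 163·cos16.4° = 156.4; c'Δl = 15.22; W sinα = 46.0
Slice 5: Δl = 2.9/cos28.0° = 3.284 m; N'_5 = 182·cos28.0° = 160.7; c'Δl = 23.98; W sinα = 85.4
Slice 6: Δl = 2.6/cos42.8° = 3.544 m; N'_6 = 68·cos42.8° = 49.9; c'Δl = 25.87; W sinα = 46.2
Σc'Δl = 101.0 kN/m; ΣN' = 610.4 kN/m; ΣW sinα = 195.2 kN/m
Resisting = 101.0 + 610.4·tan35.6° = 101.0 + 437.0 = 538.0 kN/m
FS = 538.0 / 195.2 = 2.756

FS = 2.76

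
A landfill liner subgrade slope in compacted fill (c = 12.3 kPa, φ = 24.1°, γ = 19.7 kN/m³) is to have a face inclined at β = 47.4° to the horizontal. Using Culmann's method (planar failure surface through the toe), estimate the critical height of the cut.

H_c = 20.58 m

Culmann's analysis gives the critical failure plane at α_cr = (β + φ)/2 = (47.4 + 24.1)/2 = 35.8°, and the critical height
H_c = (4c/γ) · sinβ cosφ / [1 − cos(β − φ)]
    = (4·12.3/19.7) · sin47.4°·cos24.1° / [1 − cos(23.3°)]
    = 2.497 · 0.7361·0.9128 / [1 − 0.9184]
    = 2.497 · 0.6719 / 0.0816
    = 20.58 m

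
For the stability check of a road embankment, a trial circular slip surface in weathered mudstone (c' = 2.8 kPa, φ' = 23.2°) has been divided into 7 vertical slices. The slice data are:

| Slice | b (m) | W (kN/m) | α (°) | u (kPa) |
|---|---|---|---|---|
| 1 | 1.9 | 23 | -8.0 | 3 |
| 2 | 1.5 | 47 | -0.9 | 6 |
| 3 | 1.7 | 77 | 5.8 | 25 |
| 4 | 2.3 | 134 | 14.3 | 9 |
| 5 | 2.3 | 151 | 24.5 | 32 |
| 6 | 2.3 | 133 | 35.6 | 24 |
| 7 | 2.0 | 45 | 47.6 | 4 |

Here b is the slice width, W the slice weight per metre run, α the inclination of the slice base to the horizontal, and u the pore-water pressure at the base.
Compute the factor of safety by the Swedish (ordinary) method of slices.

Ordinary method of slices: FS = Σ[c'·Δl_i + (W_i cosα_i − u_i·Δl_i)·tanφ'] / Σ W_i sinα_i, with Δl_i = b_i / cosα_i.
Slice 1: Δl = 1.9/cos(-8.0°) = 1.919 m; N'_1 = 23·cos(-8.0°) − 3·1.919 = 17.0; c'Δl = 5.37; W sinα = -3.2
Slice 2: Δl = 1.5/cos(-0.9°) = 1.500 m; N'_2 = 47·cos(-0.9°) − 6·1.500 = 38.0; c'Δl = 4.20; W sinα = -0.7
Slice 3: Δl = 1.7/cos5.8° = 1.709 m; N'_3 = 77·cos5.8° − 25·1.709 = 33.9; c'Δl = 4.78; W sinα = 7.8
Slice 4: Δl = 2.3/cos14.3° = 2.374 m; N'_4 = 134·cos14.3° − 9·2.374 = 108.5; c'Δl = 6.65; W sinα = 33.1
Slice 5: Δl = 2.3/cos24.5° = 2.528 m; N'_5 = 151·cos24.5° − 32·2.528 = 56.5; c'Δl = 7.08; W sinα = 62.6
Slice 6: Δl = 2.3/cos35.6° = 2.829 m; N'_6 = 133·cos35.6° − 24·2.829 = 40.3; c'Δl = 7.92; W sinα = 77.4
Slice 7: Δl = 2.0/cos47.6° = 2.966 m; N'_7 = 45·cos47.6° − 4·2.966 = 18.5; c'Δl = 8.30; W sinα = 33.2
Σc'Δl = 44.3 kN/m; ΣN' = 312.6 kN/m; ΣW sinα = 210.2 kN/m
Resisting = 44.3 + 312.6·tan23.2° = 44.3 + 134.0 = 178.3 kN/m
FS = 178.3 / 210.2 = 0.848

FS = 0.85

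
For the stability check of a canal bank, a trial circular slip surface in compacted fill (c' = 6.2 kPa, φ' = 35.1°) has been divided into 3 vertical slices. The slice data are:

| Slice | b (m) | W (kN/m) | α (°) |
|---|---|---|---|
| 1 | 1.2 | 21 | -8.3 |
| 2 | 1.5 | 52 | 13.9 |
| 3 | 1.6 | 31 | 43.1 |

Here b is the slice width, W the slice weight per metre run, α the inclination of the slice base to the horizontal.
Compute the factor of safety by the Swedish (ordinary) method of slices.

Ordinary method of slices: FS = Σ[c'·Δl_i + (W_i cosα_i)·tanφ'] / Σ W_i sinα_i, with Δl_i = b_i / cosα_i.
Slice 1: Δl = 1.2/cos(-8.3°) = 1.213 m; N'_1 = 21·cos(-8.3°) = 20.8; c'Δl = 7.52; W sinα = -3.0
Slice 2: Δl = 1.5/cos13.9° = 1.545 m; N'_2 = 52·cos13.9° = 50.5; c'Δl = 9.58; W sinα = 12.5
Slice 3: Δl = 1.6/cos43.1° = 2.191 m; N'_3 = 31·cos43.1° = 22.6; c'Δl = 13.59; W sinα = 21.2
Σc'Δl = 30.7 kN/m; ΣN' = 93.9 kN/m; ΣW sinα = 30.6 kN/m
Resisting = 30.7 + 93.9·tan35.1° = 30.7 + 66.0 = 96.7 kN/m
FS = 96.7 / 30.6 = 3.155

FS = 3.15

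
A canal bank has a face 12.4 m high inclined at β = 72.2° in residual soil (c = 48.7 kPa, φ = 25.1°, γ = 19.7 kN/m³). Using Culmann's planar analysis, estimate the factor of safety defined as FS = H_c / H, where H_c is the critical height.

FS = 2.15

H_c = (4c/γ) · sinβ cosφ / [1 − cos(β − φ)]
    = (4·48.7/19.7) · sin72.2°·cos25.1° / [1 − cos47.1°]
    = 9.888 · 0.8622 / 0.3193 = 26.70 m
FS = H_c / H = 26.70 / 12.4 = 2.154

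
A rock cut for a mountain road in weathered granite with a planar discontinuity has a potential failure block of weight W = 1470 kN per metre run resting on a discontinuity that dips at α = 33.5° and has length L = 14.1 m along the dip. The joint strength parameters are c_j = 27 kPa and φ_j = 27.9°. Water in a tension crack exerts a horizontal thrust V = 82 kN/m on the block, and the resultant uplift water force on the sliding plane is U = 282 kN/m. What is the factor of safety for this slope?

FS = 0.97

Resolving the block weight along and normal to the plane and applying the Mohr–Coulomb strength on the joint:
N' = W cosα − U − V sinα = 1470·cos33.5° − 282 − 82·sin33.5° = 898.6 kN/m
Driving force T = W sinα + V cosα = 1470·sin33.5° + 82·cos33.5° = 879.7 kN/m
Resisting force R = c_j·L + N'·tanφ_j = 27·14.1 + 898.6·tan27.9° = 380.7 + 475.8 = 856.5 kN/m
FS = R / T = 856.5 / 879.7 = 0.974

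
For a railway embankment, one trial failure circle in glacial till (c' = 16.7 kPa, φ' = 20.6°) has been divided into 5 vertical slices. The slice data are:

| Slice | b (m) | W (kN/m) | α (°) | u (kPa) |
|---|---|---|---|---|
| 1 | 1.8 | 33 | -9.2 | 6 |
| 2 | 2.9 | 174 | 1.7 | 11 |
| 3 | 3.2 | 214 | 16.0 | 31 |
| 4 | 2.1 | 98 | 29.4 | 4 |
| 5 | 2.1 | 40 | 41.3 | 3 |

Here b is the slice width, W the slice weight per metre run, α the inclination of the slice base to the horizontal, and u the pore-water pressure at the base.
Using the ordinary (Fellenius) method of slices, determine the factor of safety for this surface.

Ordinary method of slices: FS = Σ[c'·Δl_i + (W_i cosα_i − u_i·Δl_i)·tanφ'] / Σ W_i sinα_i, with Δl_i = b_i / cosα_i.
Slice 1: Δl = 1.8/cos(-9.2°) = 1.823 m; N'_1 = 33·cos(-9.2°) − 6·1.823 = 21.6; c'Δl = 30.45; W sinα = -5.3
Slice 2: Δl = 2.9/cos1.7° = 2.901 m; N'_2 = 174·cos1.7° − 11·2.901 = 142.0; c'Δl = 48.45; W sinα = 5.2
Slice 3: Δl = 3.2/cos16.0° = 3.329 m; N'_3 = 214·cos16.0° − 31·3.329 = 102.5; c'Δl = 55.59; W sinα = 59.0
Slice 4: Δl = 2.1/cos29.4° = 2.410 m; N'_4 = 98·cos29.4° − 4·2.410 = 75.7; c'Δl = 40.25; W sinα = 48.1
Slice 5: Δl = 2.1/cos41.3° = 2.795 m; N'_5 = 40·cos41.3° − 3·2.795 = 21.7; c'Δl = 46.68; W sinα = 26.4
Σc'Δl = 221.4 kN/m; ΣN' = 363.6 kN/m; ΣW sinα = 133.4 kN/m
Resisting = 221.4 + 363.6·tan20.6° = 221.4 + 136.7 = 358.1 kN/m
FS = 358.1 / 133.4 = 2.685

FS = 2.68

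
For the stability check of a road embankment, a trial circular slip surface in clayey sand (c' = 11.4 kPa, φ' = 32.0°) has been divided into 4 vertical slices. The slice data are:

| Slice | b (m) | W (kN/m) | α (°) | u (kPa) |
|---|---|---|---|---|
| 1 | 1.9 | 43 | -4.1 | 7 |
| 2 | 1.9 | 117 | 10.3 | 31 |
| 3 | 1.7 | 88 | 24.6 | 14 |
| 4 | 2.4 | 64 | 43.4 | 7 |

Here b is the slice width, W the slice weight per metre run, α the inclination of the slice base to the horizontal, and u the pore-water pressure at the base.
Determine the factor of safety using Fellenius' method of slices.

FS = 2.07

Ordinary method of slices: FS = Σ[c'·Δl_i + (W_i cosα_i − u_i·Δl_i)·tanφ'] / Σ W_i sinα_i, with Δl_i = b_i / cosα_i.
Slice 1: Δl = 1.9/cos(-4.1°) = 1.905 m; N'_1 = 43·cos(-4.1°) − 7·1.905 = 29.6; c'Δl = 21.72; W sinα = -3.1
Slice 2: Δl = 1.9/cos10.3° = 1.931 m; N'_2 = 117·cos10.3° − 31·1.931 = 55.2; c'Δl = 22.01; W sinα = 20.9
Slice 3: Δl = 1.7/cos24.6° = 1.870 m; N'_3 = 88·cos24.6° − 14·1.870 = 53.8; c'Δl = 21.31; W sinα = 36.6
Slice 4: Δl = 2.4/cos43.4° = 3.303 m; N'_4 = 64·cos43.4° − 7·3.303 = 23.4; c'Δl = 37.66; W sinα = 44.0
Σc'Δl = 102.7 kN/m; ΣN' = 162.0 kN/m; ΣW sinα = 98.5 kN/m
Resisting = 102.7 + 162.0·tan32.0° = 102.7 + 101.2 = 203.9 kN/m
FS = 203.9 / 98.5 = 2.072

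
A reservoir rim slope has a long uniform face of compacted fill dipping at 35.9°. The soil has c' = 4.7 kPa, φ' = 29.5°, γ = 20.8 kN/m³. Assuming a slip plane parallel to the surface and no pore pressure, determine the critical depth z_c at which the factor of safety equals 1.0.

Setting FS = 1.00 in FS = [c' + γz cos²β tanφ'] / [γz sinβ cosβ] and solving for z:
z = c' / [γ cosβ (FS·sinβ − cosβ·tanφ')]
  = 4.7 / [20.8·cos35.9°·(1.00·sin35.9° − cos35.9°·tan29.5°)]
  = 4.7 / [20.8·0.8100·(1.00·0.5864 − 0.8100·0.5658)]
  = 4.7 / 2.1579 = 2.178 m

z_c = 2.18 m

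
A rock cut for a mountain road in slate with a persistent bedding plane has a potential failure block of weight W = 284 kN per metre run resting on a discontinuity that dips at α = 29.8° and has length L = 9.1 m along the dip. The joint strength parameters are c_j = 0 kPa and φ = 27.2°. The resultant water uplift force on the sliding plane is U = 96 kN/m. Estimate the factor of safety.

FS = 0.55

Resolving the block weight along and normal to the plane and applying the Mohr–Coulomb strength on the joint:
N' = W cosα − U = 284·cos29.8° − 96 = 150.4 kN/m
Driving force T = W sinα = 284·sin29.8° = 141.1 kN/m
Resisting force R = c_j·L + N'·tanφ = 0·9.1 + 150.4·tan27.2° = 0.0 + 77.3 = 77.3 kN/m
FS = R / T = 77.3 / 141.1 = 0.548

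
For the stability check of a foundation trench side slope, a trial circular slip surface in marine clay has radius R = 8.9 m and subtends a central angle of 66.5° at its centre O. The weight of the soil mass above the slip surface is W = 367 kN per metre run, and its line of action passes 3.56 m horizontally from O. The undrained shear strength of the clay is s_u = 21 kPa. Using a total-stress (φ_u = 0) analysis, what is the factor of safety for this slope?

Taking moments about the centre O, the resisting moment is provided by the undrained shear strength acting along the arc:
Arc length L_a = R·θ = 8.9·(66.5°·π/180) = 8.9·1.1606 = 10.33 m
M_R = s_u·L_a·R = 21·10.33·8.9 = 1930.6 kN·m/m
M_D = W·d = 367·3.56 = 1306.5 kN·m/m
FS = M_R / M_D = 1930.6 / 1306.5 = 1.478

FS = 1.48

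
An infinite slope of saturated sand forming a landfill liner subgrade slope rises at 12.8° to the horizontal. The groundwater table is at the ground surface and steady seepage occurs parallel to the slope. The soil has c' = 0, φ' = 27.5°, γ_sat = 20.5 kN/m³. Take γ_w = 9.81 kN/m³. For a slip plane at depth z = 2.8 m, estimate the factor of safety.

FS = 1.19

With seepage parallel to the slope and the water table at the surface, the effective normal stress on the slip plane uses the buoyant unit weight γ' = γ_sat − γ_w while the driving shear stress uses γ_sat:
FS = [c' + γ' z cos²β tanφ'] / [γ_sat z sinβ cosβ]
(For c' = 0 this reduces to FS = (γ'/γ_sat)·tanφ'/tanβ.)
γ' = 20.5 − 9.81 = 10.69 kN/m³
Numerator = 0.0 + 10.69·2.8·cos²12.8°·tan27.5° = 0.0 + 10.69·2.8·0.9509·0.5206 = 14.817 kPa
Denominator = 20.5·2.8·sin12.8°·cos12.8° = 20.5·2.8·0.2215·0.9751 = 12.401 kPa
FS = 14.817 / 12.401 = 1.195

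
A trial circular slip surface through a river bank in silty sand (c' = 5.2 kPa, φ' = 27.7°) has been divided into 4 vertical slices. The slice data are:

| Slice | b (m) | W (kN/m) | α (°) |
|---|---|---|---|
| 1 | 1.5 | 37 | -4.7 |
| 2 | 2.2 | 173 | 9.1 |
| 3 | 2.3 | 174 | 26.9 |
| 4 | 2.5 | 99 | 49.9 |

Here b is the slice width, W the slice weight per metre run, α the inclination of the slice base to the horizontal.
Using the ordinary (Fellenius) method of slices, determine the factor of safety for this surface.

Ordinary method of slices: FS = Σ[c'·Δl_i + (W_i cosα_i)·tanφ'] / Σ W_i sinα_i, with Δl_i = b_i / cosα_i.
Slice 1: Δl = 1.5/cos(-4.7°) = 1.505 m; N'_1 = 37·cos(-4.7°) = 36.9; c'Δl = 7.83; W sinα = -3.0
Slice 2: Δl = 2.2/cos9.1° = 2.228 m; N'_2 = 173·cos9.1° = 170.8; c'Δl = 11.59; W sinα = 27.4
Slice 3: Δl = 2.3/cos26.9° = 2.579 m; N'_3 = 174·cos26.9° = 155.2; c'Δl = 13.41; W sinα = 78.7
Slice 4: Δl = 2.5/cos49.9° = 3.881 m; N'_4 = 99·cos49.9° = 63.8; c'Δl = 20.18; W sinα = 75.7
Σc'Δl = 53.0 kN/m; ΣN' = 426.6 kN/m; ΣW sinα = 178.8 kN/m
Resisting = 53.0 + 426.6·tan27.7° = 53.0 + 224.0 = 277.0 kN/m
FS = 277.0 / 178.8 = 1.549

FS = 1.55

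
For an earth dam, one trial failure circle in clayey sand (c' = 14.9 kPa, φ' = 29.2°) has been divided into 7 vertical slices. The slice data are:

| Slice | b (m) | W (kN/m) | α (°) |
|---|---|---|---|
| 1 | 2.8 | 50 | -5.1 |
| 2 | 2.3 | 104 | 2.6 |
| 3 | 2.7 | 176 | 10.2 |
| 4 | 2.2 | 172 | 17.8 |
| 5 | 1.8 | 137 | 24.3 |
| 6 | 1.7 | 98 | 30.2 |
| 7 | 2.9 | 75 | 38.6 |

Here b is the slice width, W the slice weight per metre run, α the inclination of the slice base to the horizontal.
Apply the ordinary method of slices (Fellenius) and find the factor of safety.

FS = 2.92

Ordinary method of slices: FS = Σ[c'·Δl_i + (W_i cosα_i)·tanφ'] / Σ W_i sinα_i, with Δl_i = b_i / cosα_i.
Slice 1: Δl = 2.8/cos(-5.1°) = 2.811 m; N'_1 = 50·cos(-5.1°) = 49.8; c'Δl = 41.89; W sinα = -4.4
Slice 2: Δl = 2.3/cos2.6° = 2.302 m; N'_2 = 104·cos2.6° = 103.9; c'Δl = 34.31; W sinα = 4.7
Slice 3: Δl = 2.7/cos10.2° = 2.743 m; N'_3 = 176·cos10.2° = 173.2; c'Δl = 40.88; W sinα = 31.2
Slice 4: Δl = 2.2/cos17.8° = 2.311 m; N'_4 = 172·cos17.8° = 163.8; c'Δl = 34.43; W sinα = 52.6
Slice 5: Δl = 1.8/cos24.3° = 1.975 m; N'_5 = 137·cos24.3° = 124.9; c'Δl = 29.43; W sinα = 56.4
Slice 6: Δl = 1.7/cos30.2° = 1.967 m; N'_6 = 98·cos30.2° = 84.7; c'Δl = 29.31; W sinα = 49.3
Slice 7: Δl = 2.9/cos38.6° = 3.711 m; N'_7 = 75·cos38.6° = 58.6; c'Δl = 55.29; W sinα = 46.8
Σc'Δl = 265.5 kN/m; ΣN' = 758.9 kN/m; ΣW sinα = 236.5 kN/m
Resisting = 265.5 + 758.9·tan29.2° = 265.5 + 424.1 = 689.6 kN/m
FS = 689.6 / 236.5 = 2.916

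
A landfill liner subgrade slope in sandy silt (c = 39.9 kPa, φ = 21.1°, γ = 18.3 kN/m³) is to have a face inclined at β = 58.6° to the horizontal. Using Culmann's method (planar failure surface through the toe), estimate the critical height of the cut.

Culmann's analysis gives the critical failure plane at α_cr = (β + φ)/2 = (58.6 + 21.1)/2 = 39.9°, and the critical height
H_c = (4c/γ) · sinβ cosφ / [1 − cos(β − φ)]
    = (4·39.9/18.3) · sin58.6°·cos21.1° / [1 − cos(37.5°)]
    = 8.721 · 0.8536·0.9330 / [1 − 0.7934]
    = 8.721 · 0.7963 / 0.2066
    = 33.61 m

H_c = 33.61 m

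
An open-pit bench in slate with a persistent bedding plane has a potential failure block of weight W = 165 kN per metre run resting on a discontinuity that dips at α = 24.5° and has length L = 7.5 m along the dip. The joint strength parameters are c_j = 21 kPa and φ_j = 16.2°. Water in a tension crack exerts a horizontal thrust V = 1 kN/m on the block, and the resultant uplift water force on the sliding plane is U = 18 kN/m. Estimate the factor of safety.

FS = 2.82

Resolving the block weight along and normal to the plane and applying the Mohr–Coulomb strength on the joint:
N' = W cosα − U − V sinα = 165·cos24.5° − 18 − 1·sin24.5° = 131.7 kN/m
Driving force T = W sinα + V cosα = 165·sin24.5° + 1·cos24.5° = 69.3 kN/m
Resisting force R = c_j·L + N'·tanφ_j = 21·7.5 + 131.7·tan16.2° = 157.5 + 38.3 = 195.8 kN/m
FS = R / T = 195.8 / 69.3 = 2.824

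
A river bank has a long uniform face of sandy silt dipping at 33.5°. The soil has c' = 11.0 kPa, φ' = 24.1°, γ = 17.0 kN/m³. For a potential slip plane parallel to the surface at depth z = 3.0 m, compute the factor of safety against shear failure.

For an infinite slope with a slip plane parallel to the surface (no pore pressure): FS = [c' + γz cos²β tanφ'] / [γz sinβ cosβ].
γz = 17.0·3.0 = 51.00 kN/m²
Numerator = 11.0 + 51.00·cos²33.5°·tan24.1° = 11.0 + 51.00·0.6954·0.4473 = 26.864 kPa
Denominator = 51.00·sin33.5°·cos33.5° = 51.00·0.5519·0.8339 = 23.473 kPa
FS = 26.864 / 23.473 = 1.144

FS = 1.14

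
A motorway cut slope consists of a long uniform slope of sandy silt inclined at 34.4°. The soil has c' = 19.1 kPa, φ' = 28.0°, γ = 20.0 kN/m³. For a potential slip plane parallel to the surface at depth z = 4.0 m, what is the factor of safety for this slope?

FS = 1.29

For an infinite slope with a slip plane parallel to the surface (no pore pressure): FS = [c' + γz cos²β tanφ'] / [γz sinβ cosβ].
γz = 20.0·4.0 = 80.00 kN/m²
Numerator = 19.1 + 80.00·cos²34.4°·tan28.0° = 19.1 + 80.00·0.6808·0.5317 = 48.060 kPa
Denominator = 80.00·sin34.4°·cos34.4° = 80.00·0.5650·0.8251 = 37.293 kPa
FS = 48.060 / 37.293 = 1.289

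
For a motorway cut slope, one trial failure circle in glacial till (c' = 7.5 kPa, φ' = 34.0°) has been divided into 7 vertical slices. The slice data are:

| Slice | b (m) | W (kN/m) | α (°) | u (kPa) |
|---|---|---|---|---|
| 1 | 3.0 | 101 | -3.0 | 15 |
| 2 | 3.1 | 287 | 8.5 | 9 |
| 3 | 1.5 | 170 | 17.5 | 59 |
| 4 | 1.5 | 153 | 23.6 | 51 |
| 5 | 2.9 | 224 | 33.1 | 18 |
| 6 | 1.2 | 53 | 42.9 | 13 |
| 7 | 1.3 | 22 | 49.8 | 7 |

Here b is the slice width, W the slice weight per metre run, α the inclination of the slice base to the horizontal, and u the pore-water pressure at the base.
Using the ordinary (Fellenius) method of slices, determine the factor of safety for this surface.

Ordinary method of slices: FS = Σ[c'·Δl_i + (W_i cosα_i − u_i·Δl_i)·tanφ'] / Σ W_i sinα_i, with Δl_i = b_i / cosα_i.
Slice 1: Δl = 3.0/cos(-3.0°) = 3.004 m; N'_1 = 101·cos(-3.0°) − 15·3.004 = 55.8; c'Δl = 22.53; W sinα = -5.3
Slice 2: Δl = 3.1/cos8.5° = 3.134 m; N'_2 = 287·cos8.5° − 9·3.134 = 255.6; c'Δl = 23.51; W sinα = 42.4
Slice 3: Δl = 1.5/cos17.5° = 1.573 m; N'_3 = 170·cos17.5° − 59·1.573 = 69.3; c'Δl = 11.80; W sinα = 51.1
Slice 4: Δl = 1.5/cos23.6° = 1.637 m; N'_4 = 153·cos23.6° − 51·1.637 = 56.7; c'Δl = 12.28; W sinα = 61.3
Slice 5: Δl = 2.9/cos33.1° = 3.462 m; N'_5 = 224·cos33.1° − 18·3.462 = 125.3; c'Δl = 25.96; W sinα = 122.3
Slice 6: Δl = 1.2/cos42.9° = 1.638 m; N'_6 = 53·cos42.9° − 13·1.638 = 17.5; c'Δl = 12.29; W sinα = 36.1
Slice 7: Δl = 1.3/cos49.8° = 2.014 m; N'_7 = 22·cos49.8° − 7·2.014 = 0.1; c'Δl = 15.11; W sinα = 16.8
Σc'Δl = 123.5 kN/m; ΣN' = 580.5 kN/m; ΣW sinα = 324.7 kN/m
Resisting = 123.5 + 580.5·tan34.0° = 123.5 + 391.5 = 515.0 kN/m
FS = 515.0 / 324.7 = 1.586

FS = 1.59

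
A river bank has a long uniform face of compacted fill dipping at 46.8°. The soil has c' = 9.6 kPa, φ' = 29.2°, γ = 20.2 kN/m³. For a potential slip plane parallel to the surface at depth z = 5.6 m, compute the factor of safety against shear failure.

For an infinite slope with a slip plane parallel to the surface (no pore pressure): FS = [c' + γz cos²β tanφ'] / [γz sinβ cosβ].
γz = 20.2·5.6 = 113.12 kN/m²
Numerator = 9.6 + 113.12·cos²46.8°·tan29.2° = 9.6 + 113.12·0.4686·0.5589 = 39.225 kPa
Denominator = 113.12·sin46.8°·cos46.8° = 113.12·0.7290·0.6845 = 56.448 kPa
FS = 39.225 / 56.448 = 0.695

FS = 0.69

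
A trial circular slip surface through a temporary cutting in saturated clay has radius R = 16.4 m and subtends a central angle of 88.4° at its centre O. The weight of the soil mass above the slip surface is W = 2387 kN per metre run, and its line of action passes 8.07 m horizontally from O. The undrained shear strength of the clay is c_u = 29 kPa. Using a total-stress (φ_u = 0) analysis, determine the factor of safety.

FS = 0.62

Taking moments about the centre O, the resisting moment is provided by the undrained shear strength acting along the arc:
Arc length L_a = R·θ = 16.4·(88.4°·π/180) = 16.4·1.5429 = 25.30 m
M_R = c_u·L_a·R = 29·25.30·16.4 = 12034.1 kN·m/m
M_D = W·d = 2387·8.07 = 19263.1 kN·m/m
FS = M_R / M_D = 12034.1 / 19263.1 = 0.625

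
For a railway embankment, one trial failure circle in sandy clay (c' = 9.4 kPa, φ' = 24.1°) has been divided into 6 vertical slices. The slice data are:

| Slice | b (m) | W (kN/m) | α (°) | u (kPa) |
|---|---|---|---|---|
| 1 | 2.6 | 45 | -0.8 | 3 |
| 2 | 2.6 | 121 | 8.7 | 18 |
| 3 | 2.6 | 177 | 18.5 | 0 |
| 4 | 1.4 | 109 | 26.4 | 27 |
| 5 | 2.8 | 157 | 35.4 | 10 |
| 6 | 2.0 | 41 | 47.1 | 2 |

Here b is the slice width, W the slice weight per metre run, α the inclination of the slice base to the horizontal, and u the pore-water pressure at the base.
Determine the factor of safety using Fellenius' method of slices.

FS = 1.44

Ordinary method of slices: FS = Σ[c'·Δl_i + (W_i cosα_i − u_i·Δl_i)·tanφ'] / Σ W_i sinα_i, with Δl_i = b_i / cosα_i.
Slice 1: Δl = 2.6/cos(-0.8°) = 2.600 m; N'_1 = 45·cos(-0.8°) − 3·2.600 = 37.2; c'Δl = 24.44; W sinα = -0.6
Slice 2: Δl = 2.6/cos8.7° = 2.630 m; N'_2 = 121·cos8.7° − 18·2.630 = 72.3; c'Δl = 24.72; W sinα = 18.3
Slice 3: Δl = 2.6/cos18.5° = 2.742 m; N'_3 = 177·cos18.5° − 0·2.742 = 167.9; c'Δl = 25.77; W sinα = 56.2
Slice 4: Δl = 1.4/cos26.4° = 1.563 m; N'_4 = 109·cos26.4° − 27·1.563 = 55.4; c'Δl = 14.69; W sinα = 48.5
Slice 5: Δl = 2.8/cos35.4° = 3.435 m; N'_5 = 157·cos35.4° − 10·3.435 = 93.6; c'Δl = 32.29; W sinα = 90.9
Slice 6: Δl = 2.0/cos47.1° = 2.938 m; N'_6 = 41·cos47.1° − 2·2.938 = 22.0; c'Δl = 27.62; W sinα = 30.0
Σc'Δl = 149.5 kN/m; ΣN' = 448.4 kN/m; ΣW sinα = 243.3 kN/m
Resisting = 149.5 + 448.4·tan24.1° = 149.5 + 200.6 = 350.1 kN/m
FS = 350.1 / 243.3 = 1.439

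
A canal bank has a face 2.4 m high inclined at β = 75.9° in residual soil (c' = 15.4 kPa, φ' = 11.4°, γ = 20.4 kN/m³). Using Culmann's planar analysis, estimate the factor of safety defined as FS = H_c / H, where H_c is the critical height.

FS = 2.10

H_c = (4c'/γ) · sinβ cosφ' / [1 − cos(β − φ')]
    = (4·15.4/20.4) · sin75.9°·cos11.4° / [1 − cos64.5°]
    = 3.020 · 0.9507 / 0.5695 = 5.04 m
FS = H_c / H = 5.04 / 2.4 = 2.100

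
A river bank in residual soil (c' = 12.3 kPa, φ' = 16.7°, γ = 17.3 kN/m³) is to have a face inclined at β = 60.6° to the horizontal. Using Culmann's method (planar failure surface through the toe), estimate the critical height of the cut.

H_c = 8.49 m

Culmann's analysis gives the critical failure plane at α_cr = (β + φ')/2 = (60.6 + 16.7)/2 = 38.6°, and the critical height
H_c = (4c'/γ) · sinβ cosφ' / [1 − cos(β − φ')]
    = (4·12.3/17.3) · sin60.6°·cos16.7° / [1 − cos(43.9°)]
    = 2.844 · 0.8712·0.9578 / [1 − 0.7206]
    = 2.844 · 0.8345 / 0.2794
    = 8.49 m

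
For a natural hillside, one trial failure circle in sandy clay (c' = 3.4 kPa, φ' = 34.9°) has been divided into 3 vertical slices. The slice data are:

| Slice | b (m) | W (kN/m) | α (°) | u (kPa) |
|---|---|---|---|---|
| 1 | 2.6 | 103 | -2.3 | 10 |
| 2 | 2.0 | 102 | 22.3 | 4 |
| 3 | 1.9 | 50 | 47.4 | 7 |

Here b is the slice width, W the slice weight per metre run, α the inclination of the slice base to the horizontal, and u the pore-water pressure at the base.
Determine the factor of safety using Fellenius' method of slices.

FS = 2.09

Ordinary method of slices: FS = Σ[c'·Δl_i + (W_i cosα_i − u_i·Δl_i)·tanφ'] / Σ W_i sinα_i, with Δl_i = b_i / cosα_i.
Slice 1: Δl = 2.6/cos(-2.3°) = 2.602 m; N'_1 = 103·cos(-2.3°) − 10·2.602 = 76.9; c'Δl = 8.85; W sinα = -4.1
Slice 2: Δl = 2.0/cos22.3° = 2.162 m; N'_2 = 102·cos22.3° − 4·2.162 = 85.7; c'Δl = 7.35; W sinα = 38.7
Slice 3: Δl = 1.9/cos47.4° = 2.807 m; N'_3 = 50·cos47.4° − 7·2.807 = 14.2; c'Δl = 9.54; W sinα = 36.8
Σc'Δl = 25.7 kN/m; ΣN' = 176.8 kN/m; ΣW sinα = 71.4 kN/m
Resisting = 25.7 + 176.8·tan34.9° = 25.7 + 123.3 = 149.1 kN/m
FS = 149.1 / 71.4 = 2.089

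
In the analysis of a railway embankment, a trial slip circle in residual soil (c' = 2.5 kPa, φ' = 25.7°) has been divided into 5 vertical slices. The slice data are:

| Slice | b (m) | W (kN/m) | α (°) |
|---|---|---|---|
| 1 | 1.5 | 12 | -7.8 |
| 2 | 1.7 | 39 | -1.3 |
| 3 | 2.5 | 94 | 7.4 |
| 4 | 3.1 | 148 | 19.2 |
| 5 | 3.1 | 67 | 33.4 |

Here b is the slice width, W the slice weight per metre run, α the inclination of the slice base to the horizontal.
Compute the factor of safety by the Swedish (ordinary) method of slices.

FS = 2.05

Ordinary method of slices: FS = Σ[c'·Δl_i + (W_i cosα_i)·tanφ'] / Σ W_i sinα_i, with Δl_i = b_i / cosα_i.
Slice 1: Δl = 1.5/cos(-7.8°) = 1.514 m; N'_1 = 12·cos(-7.8°) = 11.9; c'Δl = 3.79; W sinα = -1.6
Slice 2: Δl = 1.7/cos(-1.3°) = 1.700 m; N'_2 = 39·cos(-1.3°) = 39.0; c'Δl = 4.25; W sinα = -0.9
Slice 3: Δl = 2.5/cos7.4° = 2.521 m; N'_3 = 94·cos7.4° = 93.2; c'Δl = 6.30; W sinα = 12.1
Slice 4: Δl = 3.1/cos19.2° = 3.283 m; N'_4 = 148·cos19.2° = 139.8; c'Δl = 8.21; W sinα = 48.7
Slice 5: Δl = 3.1/cos33.4° = 3.713 m; N'_5 = 67·cos33.4° = 55.9; c'Δl = 9.28; W sinα = 36.9
Σc'Δl = 31.8 kN/m; ΣN' = 339.8 kN/m; ΣW sinα = 95.1 kN/m
Resisting = 31.8 + 339.8·tan25.7° = 31.8 + 163.5 = 195.4 kN/m
FS = 195.4 / 95.1 = 2.053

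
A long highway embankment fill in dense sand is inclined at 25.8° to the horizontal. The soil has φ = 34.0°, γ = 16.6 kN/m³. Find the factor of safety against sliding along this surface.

FS = 1.40

For a dry cohesionless infinite slope the factor of safety is FS = tanφ / tanβ.
FS = tan34.0° / tan25.8° = 0.6745 / 0.4834 = 1.395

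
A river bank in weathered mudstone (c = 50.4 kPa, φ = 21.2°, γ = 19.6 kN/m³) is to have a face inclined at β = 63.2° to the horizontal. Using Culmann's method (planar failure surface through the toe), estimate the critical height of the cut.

H_c = 33.32 m

Culmann's analysis gives the critical failure plane at α_cr = (β + φ)/2 = (63.2 + 21.2)/2 = 42.2°, and the critical height
H_c = (4c/γ) · sinβ cosφ / [1 − cos(β − φ)]
    = (4·50.4/19.6) · sin63.2°·cos21.2° / [1 − cos(42.0°)]
    = 10.286 · 0.8926·0.9323 / [1 − 0.7431]
    = 10.286 · 0.8322 / 0.2569
    = 33.32 m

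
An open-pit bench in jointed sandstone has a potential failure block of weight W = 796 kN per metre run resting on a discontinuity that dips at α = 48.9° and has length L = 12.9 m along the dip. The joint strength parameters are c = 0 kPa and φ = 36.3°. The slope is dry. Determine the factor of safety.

FS = 0.64

Resolving the block weight along and normal to the plane and applying the Mohr–Coulomb strength on the joint:
N' = W cosα = 796·cos48.9° = 523.3 kN/m
Driving force T = W sinα = 796·sin48.9° = 599.8 kN/m
Resisting force R = c·L + N'·tanφ = 0·12.9 + 523.3·tan36.3° = 0.0 + 384.4 = 384.4 kN/m
FS = R / T = 384.4 / 599.8 = 0.641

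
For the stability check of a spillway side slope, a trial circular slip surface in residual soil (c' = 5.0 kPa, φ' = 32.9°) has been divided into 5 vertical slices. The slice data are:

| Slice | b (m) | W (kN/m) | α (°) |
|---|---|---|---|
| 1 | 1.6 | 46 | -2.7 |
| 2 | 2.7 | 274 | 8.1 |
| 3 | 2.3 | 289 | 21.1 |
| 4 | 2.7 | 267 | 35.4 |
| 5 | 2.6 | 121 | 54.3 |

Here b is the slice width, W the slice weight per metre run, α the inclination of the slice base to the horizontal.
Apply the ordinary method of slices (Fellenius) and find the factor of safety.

FS = 1.62

Ordinary method of slices: FS = Σ[c'·Δl_i + (W_i cosα_i)·tanφ'] / Σ W_i sinα_i, with Δl_i = b_i / cosα_i.
Slice 1: Δl = 1.6/cos(-2.7°) = 1.602 m; N'_1 = 46·cos(-2.7°) = 45.9; c'Δl = 8.01; W sinα = -2.2
Slice 2: Δl = 2.7/cos8.1° = 2.727 m; N'_2 = 274·cos8.1° = 271.3; c'Δl = 13.64; W sinα = 38.6
Slice 3: Δl = 2.3/cos21.1° = 2.465 m; N'_3 = 289·cos21.1° = 269.6; c'Δl = 12.33; W sinα = 104.0
Slice 4: Δl = 2.7/cos35.4° = 3.312 m; N'_4 = 267·cos35.4° = 217.6; c'Δl = 16.56; W sinα = 154.7
Slice 5: Δl = 2.6/cos54.3° = 4.456 m; N'_5 = 121·cos54.3° = 70.6; c'Δl = 22.28; W sinα = 98.3
Σc'Δl = 72.8 kN/m; ΣN' = 875.1 kN/m; ΣW sinα = 393.4 kN/m
Resisting = 72.8 + 875.1·tan32.9° = 72.8 + 566.1 = 638.9 kN/m
FS = 638.9 / 393.4 = 1.624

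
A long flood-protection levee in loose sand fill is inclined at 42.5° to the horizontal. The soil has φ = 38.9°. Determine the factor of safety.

FS = 0.88

For a dry cohesionless infinite slope the factor of safety is FS = tanφ / tanβ.
FS = tan38.9° / tan42.5° = 0.8069 / 0.9163 = 0.881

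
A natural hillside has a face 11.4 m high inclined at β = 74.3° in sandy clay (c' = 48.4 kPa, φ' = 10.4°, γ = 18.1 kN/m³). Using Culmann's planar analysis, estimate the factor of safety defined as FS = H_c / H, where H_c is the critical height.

FS = 1.59

H_c = (4c'/γ) · sinβ cosφ' / [1 − cos(β − φ')]
    = (4·48.4/18.1) · sin74.3°·cos10.4° / [1 − cos63.9°]
    = 10.696 · 0.9469 / 0.5601 = 18.08 m
FS = H_c / H = 18.08 / 11.4 = 1.586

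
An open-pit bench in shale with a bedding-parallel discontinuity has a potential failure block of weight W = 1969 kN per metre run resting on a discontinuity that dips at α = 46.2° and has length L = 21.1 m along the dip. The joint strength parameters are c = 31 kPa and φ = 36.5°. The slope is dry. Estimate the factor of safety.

FS = 1.17

Resolving the block weight along and normal to the plane and applying the Mohr–Coulomb strength on the joint:
N' = W cosα = 1969·cos46.2° = 1362.8 kN/m
Driving force T = W sinα = 1969·sin46.2° = 1421.1 kN/m
Resisting force R = c·L + N'·tanφ = 31·21.1 + 1362.8·tan36.5° = 654.1 + 1008.4 = 1662.5 kN/m
FS = R / T = 1662.5 / 1421.1 = 1.170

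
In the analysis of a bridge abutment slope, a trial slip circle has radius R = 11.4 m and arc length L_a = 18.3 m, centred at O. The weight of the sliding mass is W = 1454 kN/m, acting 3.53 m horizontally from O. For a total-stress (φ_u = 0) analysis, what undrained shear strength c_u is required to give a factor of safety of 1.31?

FS = c_u·L_a·R / (W·d), so c_u = FS·W·d / (L_a·R).
c_u = 1.31·1454·3.53 / (18.30·11.4) = 6723.7 / 208.62 = 32.23 kPa

c_u = 32.2 kPa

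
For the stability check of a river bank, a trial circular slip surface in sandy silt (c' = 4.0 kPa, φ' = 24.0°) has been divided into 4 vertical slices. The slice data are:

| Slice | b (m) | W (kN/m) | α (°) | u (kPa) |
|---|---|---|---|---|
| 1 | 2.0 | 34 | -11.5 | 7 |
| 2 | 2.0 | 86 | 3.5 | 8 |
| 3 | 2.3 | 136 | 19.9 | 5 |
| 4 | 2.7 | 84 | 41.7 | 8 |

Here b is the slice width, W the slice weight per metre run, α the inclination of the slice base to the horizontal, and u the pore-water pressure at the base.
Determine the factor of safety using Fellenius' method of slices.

Ordinary method of slices: FS = Σ[c'·Δl_i + (W_i cosα_i − u_i·Δl_i)·tanφ'] / Σ W_i sinα_i, with Δl_i = b_i / cosα_i.
Slice 1: Δl = 2.0/cos(-11.5°) = 2.041 m; N'_1 = 34·cos(-11.5°) − 7·2.041 = 19.0; c'Δl = 8.16; W sinα = -6.8
Slice 2: Δl = 2.0/cos3.5° = 2.004 m; N'_2 = 86·cos3.5° − 8·2.004 = 69.8; c'Δl = 8.01; W sinα = 5.3
Slice 3: Δl = 2.3/cos19.9° = 2.446 m; N'_3 = 136·cos19.9° − 5·2.446 = 115.6; c'Δl = 9.78; W sinα = 46.3
Slice 4: Δl = 2.7/cos41.7° = 3.616 m; N'_4 = 84·cos41.7° − 8·3.616 = 33.8; c'Δl = 14.46; W sinα = 55.9
Σc'Δl = 40.4 kN/m; ΣN' = 238.3 kN/m; ΣW sinα = 100.6 kN/m
Resisting = 40.4 + 238.3·tan24.0° = 40.4 + 106.1 = 146.5 kN/m
FS = 146.5 / 100.6 = 1.456

FS = 1.46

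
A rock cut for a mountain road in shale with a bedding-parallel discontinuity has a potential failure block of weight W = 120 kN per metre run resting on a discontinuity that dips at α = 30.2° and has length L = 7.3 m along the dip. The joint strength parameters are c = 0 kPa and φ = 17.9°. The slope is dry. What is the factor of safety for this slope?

Resolving the block weight along and normal to the plane and applying the Mohr–Coulomb strength on the joint:
N' = W cosα = 120·cos30.2° = 103.7 kN/m
Driving force T = W sinα = 120·sin30.2° = 60.4 kN/m
Resisting force R = c·L + N'·tanφ = 0·7.3 + 103.7·tan17.9° = 0.0 + 33.5 = 33.5 kN/m
FS = R / T = 33.5 / 60.4 = 0.555

FS = 0.55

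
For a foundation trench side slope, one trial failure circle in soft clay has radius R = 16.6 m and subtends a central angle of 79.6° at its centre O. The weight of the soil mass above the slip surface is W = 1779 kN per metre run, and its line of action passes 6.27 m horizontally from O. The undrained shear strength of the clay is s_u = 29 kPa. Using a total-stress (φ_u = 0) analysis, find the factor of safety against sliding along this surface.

Taking moments about the centre O, the resisting moment is provided by the undrained shear strength acting along the arc:
Arc length L_a = R·θ = 16.6·(79.6°·π/180) = 16.6·1.3893 = 23.06 m
M_R = s_u·L_a·R = 29·23.06·16.6 = 11102.1 kN·m/m
M_D = W·d = 1779·6.27 = 11154.3 kN·m/m
FS = M_R / M_D = 11102.1 / 11154.3 = 0.995

FS = 1.00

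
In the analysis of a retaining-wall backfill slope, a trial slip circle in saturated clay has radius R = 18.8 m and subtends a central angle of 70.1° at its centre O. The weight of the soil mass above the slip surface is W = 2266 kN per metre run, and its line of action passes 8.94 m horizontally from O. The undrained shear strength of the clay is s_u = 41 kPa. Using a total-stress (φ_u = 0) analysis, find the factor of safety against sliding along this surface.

FS = 0.88

Taking moments about the centre O, the resisting moment is provided by the undrained shear strength acting along the arc:
Arc length L_a = R·θ = 18.8·(70.1°·π/180) = 18.8·1.2235 = 23.00 m
M_R = s_u·L_a·R = 41·23.00·18.8 = 17729.4 kN·m/m
M_D = W·d = 2266·8.94 = 20258.0 kN·m/m
FS = M_R / M_D = 17729.4 / 20258.0 = 0.875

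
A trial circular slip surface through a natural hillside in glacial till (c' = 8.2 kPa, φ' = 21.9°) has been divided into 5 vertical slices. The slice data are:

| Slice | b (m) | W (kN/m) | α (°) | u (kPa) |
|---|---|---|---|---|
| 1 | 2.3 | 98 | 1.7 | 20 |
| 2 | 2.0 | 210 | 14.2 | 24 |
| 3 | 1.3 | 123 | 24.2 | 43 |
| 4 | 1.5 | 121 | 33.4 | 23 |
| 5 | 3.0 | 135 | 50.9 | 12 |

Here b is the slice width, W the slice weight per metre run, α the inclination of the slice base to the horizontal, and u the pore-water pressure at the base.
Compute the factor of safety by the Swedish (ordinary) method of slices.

FS = 0.87

Ordinary method of slices: FS = Σ[c'·Δl_i + (W_i cosα_i − u_i·Δl_i)·tanφ'] / Σ W_i sinα_i, with Δl_i = b_i / cosα_i.
Slice 1: Δl = 2.3/cos1.7° = 2.301 m; N'_1 = 98·cos1.7° − 20·2.301 = 51.9; c'Δl = 18.87; W sinα = 2.9
Slice 2: Δl = 2.0/cos14.2° = 2.063 m; N'_2 = 210·cos14.2° − 24·2.063 = 154.1; c'Δl = 16.92; W sinα = 51.5
Slice 3: Δl = 1.3/cos24.2° = 1.425 m; N'_3 = 123·cos24.2° − 43·1.425 = 50.9; c'Δl = 11.69; W sinα = 50.4
Slice 4: Δl = 1.5/cos33.4° = 1.797 m; N'_4 = 121·cos33.4° − 23·1.797 = 59.7; c'Δl = 14.73; W sinα = 66.6
Slice 5: Δl = 3.0/cos50.9° = 4.757 m; N'_5 = 135·cos50.9° − 12·4.757 = 28.1; c'Δl = 39.01; W sinα = 104.8
Σc'Δl = 101.2 kN/m; ΣN' = 344.7 kN/m; ΣW sinα = 276.2 kN/m
Resisting = 101.2 + 344.7·tan21.9° = 101.2 + 138.6 = 239.8 kN/m
FS = 239.8 / 276.2 = 0.868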